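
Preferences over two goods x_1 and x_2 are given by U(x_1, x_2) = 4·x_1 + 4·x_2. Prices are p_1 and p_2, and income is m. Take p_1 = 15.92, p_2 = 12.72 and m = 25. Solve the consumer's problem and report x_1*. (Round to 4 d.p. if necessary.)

x_1* = 0

Perfect substitutes: compare marginal utility per dollar. 4/p_1 vs 4/p_2 → 0.2513 vs 0.3145.
x_2 gives more utility per dollar, so spend all income on x_2: x_2* = m/p_2, x_1* = 0.
Numerically: x_1* = 0, x_2* = 1.9654.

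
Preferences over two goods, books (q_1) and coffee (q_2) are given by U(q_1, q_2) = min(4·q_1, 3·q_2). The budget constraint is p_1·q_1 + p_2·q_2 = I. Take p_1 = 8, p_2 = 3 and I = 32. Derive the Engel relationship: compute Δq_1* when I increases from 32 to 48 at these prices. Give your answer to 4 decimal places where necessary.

Leontief preferences: the optimum is at the kink where q_1/3 = q_2/4, i.e. q_2 = (4/3)·q_1.
Budget: p_1·q_1 + p_2·(4/3)·q_1 = I, so (3·p_1 + 4·p_2)·q_1 = 3·I.
Demand: q_1*(p_1,p_2,I) = 3·I/(3·p_1 + 4·p_2), q_2* = 4·I/(3·p_1 + 4·p_2).
Here 3·8 + 4·3 = 36, giving q_1* = 2.6667.
At I' = 48: q_1* = 4. Change: 4 − 2.6667 = 1.3333.

Δq_1* = 1.3333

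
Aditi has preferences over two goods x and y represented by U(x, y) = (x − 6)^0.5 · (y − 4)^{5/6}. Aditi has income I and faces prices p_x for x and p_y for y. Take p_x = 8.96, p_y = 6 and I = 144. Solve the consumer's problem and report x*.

MRS = (3/5)·(y−4)/(x−6). Tangency with p_x/p_y gives y−4 = (5/3)·(p_x/p_y)·(x−6).
After buying the subsistence bundle (6, 4), a share 0.375 of the remaining income goes to x: x* = 6 + 0.375·(I − 6p_x − 4p_y)/p_x.
Discretionary income = 144 − 6·8.96 − 4·6 = 66.24; x* = 6 + 0.375·66.24/8.96 = 8.7723.

x* = 8.7723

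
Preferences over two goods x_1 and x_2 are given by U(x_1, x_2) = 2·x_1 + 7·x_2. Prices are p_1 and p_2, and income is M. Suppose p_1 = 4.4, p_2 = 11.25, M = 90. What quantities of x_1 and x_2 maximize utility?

Linear utility — the consumer picks whichever good has higher MU/price: 2/4.4 = 0.4545 vs 7/11.25 = 0.6222.
x_2 gives more utility per dollar, so spend all income on x_2: x_2* = M/p_2, x_1* = 0.
Numerically: x_1* = 0, x_2* = 8.

x_1* = 0, x_2* = 8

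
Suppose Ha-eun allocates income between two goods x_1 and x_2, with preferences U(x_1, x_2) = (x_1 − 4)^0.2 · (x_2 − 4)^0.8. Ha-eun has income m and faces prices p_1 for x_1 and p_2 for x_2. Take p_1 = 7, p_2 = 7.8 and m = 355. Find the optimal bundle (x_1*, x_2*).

MRS = (1/4)·(x_2−4)/(x_1−4). Tangency with p_1/p_2 gives x_2−4 = 4·(p_1/p_2)·(x_1−4).
After buying the subsistence bundle (4, 4), a share 0.2 of the remaining income goes to x_1: x_1* = 4 + 0.2·(m − 4p_1 − 4p_2)/p_1.
Discretionary income = 355 − 4·7 − 4·7.8 = 295.8; x_1* = 4 + 0.2·295.8/7 = 12.4514; x_2* = 4 + 0.8·295.8/7.8 = 34.3385.

x_1* = 12.4514, x_2* = 34.3385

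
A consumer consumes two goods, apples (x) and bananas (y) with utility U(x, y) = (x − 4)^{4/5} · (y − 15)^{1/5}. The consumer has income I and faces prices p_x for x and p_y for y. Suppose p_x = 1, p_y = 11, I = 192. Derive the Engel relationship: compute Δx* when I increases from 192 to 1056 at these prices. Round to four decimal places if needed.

Substituting into the budget: x* = 4 + 0.8·(I − 4·p_x − 15·p_y)/p_x, and y* = 15 + 0.2·(…)/p_y.
Discretionary income = 192 − 4·1 − 15·11 = 23; x* = 4 + 0.8·23/1 = 22.4.
At I' = 1056: x* = 713.6. Change: 713.6 − 22.4 = 691.2.

Δx* = 691.2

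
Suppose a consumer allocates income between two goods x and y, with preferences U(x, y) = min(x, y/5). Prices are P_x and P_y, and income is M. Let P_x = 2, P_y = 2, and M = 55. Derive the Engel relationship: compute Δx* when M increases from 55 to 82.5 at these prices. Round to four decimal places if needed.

Δx* = 2.2917

With perfect complements, no substitution: consume in ratio x:y = 1:5.
Budget: P_x·x + P_y·5·x = M, so (P_x + 5·P_y)·x = M.
Demand: x*(P_x,P_y,M) = M/(P_x + 5·P_y), y* = 5·M/(P_x + 5·P_y).
Here 2 + 5·2 = 12, giving x* = 4.5833.
At M' = 82.5: x* = 6.875. Change: 6.875 − 4.5833 = 2.2917.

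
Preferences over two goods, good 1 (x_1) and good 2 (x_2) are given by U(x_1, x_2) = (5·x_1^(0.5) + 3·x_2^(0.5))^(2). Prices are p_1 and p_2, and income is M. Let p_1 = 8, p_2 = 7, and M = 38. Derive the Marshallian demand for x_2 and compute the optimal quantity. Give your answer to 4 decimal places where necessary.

With the ratio pinned down, the budget gives x_1* = M/(p_1 + p_2·(x_2/x_1)) and x_2* = (x_2/x_1)·x_1*.
Numerically x_2/x_1 = 0.470204, so x_1* = 38/(8 + 7·0.470204) = 3.3654 and x_2* = 0.470204·3.3654 = 1.5824.

x_2* = 1.5824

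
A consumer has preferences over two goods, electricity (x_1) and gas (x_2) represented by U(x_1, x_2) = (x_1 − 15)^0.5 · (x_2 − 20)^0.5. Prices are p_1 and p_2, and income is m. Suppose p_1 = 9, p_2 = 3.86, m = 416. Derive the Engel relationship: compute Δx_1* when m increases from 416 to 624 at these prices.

Δx_1* = 11.5556

MRS = (x_2−20)/(x_1−15). Tangency with p_1/p_2 gives x_2−20 = (p_1/p_2)·(x_1−15).
After buying the subsistence bundle (15, 20), a share 0.5 of the remaining income goes to x_1: x_1* = 15 + 0.5·(m − 15p_1 − 20p_2)/p_1.
Discretionary income = 416 − 15·9 − 20·3.86 = 203.8; x_1* = 15 + 0.5·203.8/9 = 26.3222.
At m' = 624: x_1* = 37.8778. Change: 37.8778 − 26.3222 = 11.5556.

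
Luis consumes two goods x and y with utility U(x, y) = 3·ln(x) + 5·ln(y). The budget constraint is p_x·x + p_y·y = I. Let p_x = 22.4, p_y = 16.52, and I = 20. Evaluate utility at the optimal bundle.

V = -4.6767

Tangency: MRS = (3/5)·y/x = p_x/p_y.
So 3·p_y·y = 5·p_x·x; combined with the budget, a share 0.375 of income goes to x.
Demand: x*(p_x,p_y,I) = 0.375·I/p_x and y* = 0.625·I/p_y.
At p_x=22.4, p_y=16.52, I=20: x* = 0.375·20/22.4 = 0.3348, y* = 0.7567.
Utility at the optimum: U(0.3348, 0.7567) = -4.6767.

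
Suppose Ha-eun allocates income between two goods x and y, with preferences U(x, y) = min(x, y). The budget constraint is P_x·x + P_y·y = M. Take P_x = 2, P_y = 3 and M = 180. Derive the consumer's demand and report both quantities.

With perfect complements, no substitution: consume in ratio x:y = 1:1.
Budget: P_x·x + P_y·x = M, so (P_x + P_y)·x = M.
Demand: x*(P_x,P_y,M) = M/(P_x + P_y), y* = M/(P_x + P_y).
Here 2 + 3 = 5, giving x* = 36 and y* = 36.

x* = 36, y* = 36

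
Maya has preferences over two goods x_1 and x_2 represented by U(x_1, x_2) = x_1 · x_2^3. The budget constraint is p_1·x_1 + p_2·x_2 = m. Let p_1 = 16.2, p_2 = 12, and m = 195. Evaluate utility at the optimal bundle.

The MRS is (1/3)·x_2/x_1. Set MRS = p_1/p_2.
So p_2·x_2 = 3·p_1·x_1; combined with the budget, a share 0.25 of income goes to x_1.
Demand: x_1*(p_1,p_2,m) = 0.25·m/p_1 and x_2* = 0.75·m/p_2.
At p_1=16.2, p_2=12, m=195: x_1* = 0.25·195/16.2 = 3.0093, x_2* = 12.1875.
Utility at the optimum: U(3.0093, 12.1875) = 5447.5784.

V = 5447.5784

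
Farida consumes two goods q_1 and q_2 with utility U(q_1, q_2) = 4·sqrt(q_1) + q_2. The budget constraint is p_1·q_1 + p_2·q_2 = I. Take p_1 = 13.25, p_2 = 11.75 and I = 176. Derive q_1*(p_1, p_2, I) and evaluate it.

q_1* = 3.1456

Solve: √q_1 = 2·p_2/p_1, so q_1*(p_1,p_2) = (2·p_2/p_1)², and q_2* = (I − p_1·q_1*)/p_2.
Plugging in: q_1* = (2·11.75/13.25)² = 3.1456.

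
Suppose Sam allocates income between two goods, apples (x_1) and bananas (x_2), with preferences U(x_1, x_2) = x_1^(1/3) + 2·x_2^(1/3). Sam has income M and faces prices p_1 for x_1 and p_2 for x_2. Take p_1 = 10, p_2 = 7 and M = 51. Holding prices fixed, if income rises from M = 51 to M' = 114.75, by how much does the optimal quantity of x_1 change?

Δx_1* = 1.4553

MRS = MU_x_1/MU_x_2 = (1/2)·(x_2/x_1)^(2/3). Set equal to p_1/p_2.
Hence x_2/x_1 = (2·p_1/p_2)^(1/(2/3)), i.e. raised to the 1.5 power.
With the ratio pinned down, the budget gives x_1* = M/(p_1 + p_2·(x_2/x_1)) and x_2* = (x_2/x_1)·x_1*.
Numerically x_2/x_1 = 4.829453, so x_1* = 51/(10 + 7·4.829453) = 1.1642.
At M' = 114.75: x_1* = 2.6195. Change: 2.6195 − 1.1642 = 1.4553.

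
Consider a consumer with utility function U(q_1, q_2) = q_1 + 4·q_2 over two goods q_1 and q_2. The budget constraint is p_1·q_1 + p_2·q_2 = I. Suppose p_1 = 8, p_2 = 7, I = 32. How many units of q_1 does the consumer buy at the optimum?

q_1* = 0

Linear utility — the consumer picks whichever good has higher MU/price: 1/8 = 0.125 vs 4/7 = 0.5714.
q_2 gives more utility per dollar, so spend all income on q_2: q_2* = I/p_2, q_1* = 0.
Numerically: q_1* = 0, q_2* = 4.5714.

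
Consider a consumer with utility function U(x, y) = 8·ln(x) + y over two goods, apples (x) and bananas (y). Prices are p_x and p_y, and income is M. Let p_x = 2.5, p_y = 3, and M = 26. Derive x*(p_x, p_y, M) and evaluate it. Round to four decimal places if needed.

x* = 9.6

So x*(p_x,p_y) = 8·p_y/p_x, independent of income; and y* = (M − 8·p_y)/p_y.
At the given prices: x* = 8·3/2.5 = 9.6.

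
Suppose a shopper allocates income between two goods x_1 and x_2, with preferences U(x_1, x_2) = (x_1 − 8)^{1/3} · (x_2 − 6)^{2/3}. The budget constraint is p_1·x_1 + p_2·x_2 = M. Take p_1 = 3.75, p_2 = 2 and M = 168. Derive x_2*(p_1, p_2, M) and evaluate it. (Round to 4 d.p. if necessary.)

This is Cobb-Douglas in (x_1−8, x_2−6): tangency gives 1/3·p_2·(x_2−6) = 2/3·p_1·(x_1−8).
After buying the subsistence bundle (8, 6), a share 1/3 of the remaining income goes to x_1: x_1* = 8 + 1/3·(M − 8p_1 − 6p_2)/p_1.
Discretionary income = 168 − 8·3.75 − 6·2 = 126; x_2* = 6 + 2/3·126/2 = 48.

x_2* = 48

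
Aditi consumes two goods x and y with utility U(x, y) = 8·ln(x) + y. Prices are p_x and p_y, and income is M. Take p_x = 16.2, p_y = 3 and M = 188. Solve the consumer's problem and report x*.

Set MRS = p_x/p_y: (8/x)/1 = p_x/p_y.
So x*(p_x,p_y) = 8·p_y/p_x, independent of income; and y* = (M − 8·p_y)/p_y.
At the given prices: x* = 8·3/16.2 = 1.4815.

x* = 1.4815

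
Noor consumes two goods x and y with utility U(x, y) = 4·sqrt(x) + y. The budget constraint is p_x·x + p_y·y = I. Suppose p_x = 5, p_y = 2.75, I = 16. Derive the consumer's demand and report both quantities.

Utility is quasi-linear in y; the FOC for x is 2/√x = p_x/p_y.
Thus x* = (2·p_y/p_x)² — independent of I — with the rest of income spent on y.
Plugging in: x* = (2·2.75/5)² = 1.21, y* = 3.6182.

x* = 1.21, y* = 3.6182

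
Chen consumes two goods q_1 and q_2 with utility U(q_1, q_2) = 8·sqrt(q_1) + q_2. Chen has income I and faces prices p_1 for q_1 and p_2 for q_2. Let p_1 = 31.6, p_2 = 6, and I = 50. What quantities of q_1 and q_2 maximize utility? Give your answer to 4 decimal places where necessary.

q_1* = 0.5768, q_2* = 5.2954

Utility is quasi-linear in q_2; the FOC for q_1 is 4/√q_1 = p_1/p_2.
Solve: √q_1 = 4·p_2/p_1, so q_1*(p_1,p_2) = (4·p_2/p_1)², and q_2* = (I − p_1·q_1*)/p_2.
Plugging in: q_1* = (4·6/31.6)² = 0.5768, q_2* = 5.2954.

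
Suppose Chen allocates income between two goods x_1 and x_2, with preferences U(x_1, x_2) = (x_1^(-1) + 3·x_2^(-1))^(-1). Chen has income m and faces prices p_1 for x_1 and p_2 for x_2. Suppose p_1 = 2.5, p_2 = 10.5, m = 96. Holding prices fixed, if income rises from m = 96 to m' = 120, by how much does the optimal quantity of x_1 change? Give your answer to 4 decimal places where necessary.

MRS = MU_x_1/MU_x_2 = (1/3)·(x_2/x_1)^(2). Set equal to p_1/p_2.
Solve for the ratio: x_2/x_1 = [3·p_1/p_2]^(0.5).
With the ratio pinned down, the budget gives x_1* = m/(p_1 + p_2·(x_2/x_1)) and x_2* = (x_2/x_1)·x_1*.
Numerically x_2/x_1 = 0.845154, so x_1* = 96/(2.5 + 10.5·0.845154) = 8.4402.
At m' = 120: x_1* = 10.5503. Change: 10.5503 − 8.4402 = 2.1101.

Δx_1* = 2.1101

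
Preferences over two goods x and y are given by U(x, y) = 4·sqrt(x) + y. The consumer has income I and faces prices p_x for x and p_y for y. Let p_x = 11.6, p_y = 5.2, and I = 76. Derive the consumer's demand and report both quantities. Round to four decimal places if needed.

Set MRS = p_x/p_y: 2·x^(−1/2) = p_x/p_y.
Solve: √x = 2·p_y/p_x, so x*(p_x,p_y) = (2·p_y/p_x)², and y* = (I − p_x·x*)/p_y.
Plugging in: x* = (2·5.2/11.6)² = 0.8038, y* = 12.8223.

x* = 0.8038, y* = 12.8223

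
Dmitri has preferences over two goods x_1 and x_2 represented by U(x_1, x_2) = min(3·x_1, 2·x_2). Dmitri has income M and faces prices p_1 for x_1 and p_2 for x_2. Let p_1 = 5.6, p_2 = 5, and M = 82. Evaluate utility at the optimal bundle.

Leontief preferences: the optimum is at the kink where x_1/2 = x_2/3, i.e. x_2 = (3/2)·x_1.
Budget: p_1·x_1 + p_2·(3/2)·x_1 = M, so (2·p_1 + 3·p_2)·x_1 = 2·M.
Demand: x_1*(p_1,p_2,M) = 2·M/(2·p_1 + 3·p_2), x_2* = 3·M/(2·p_1 + 3·p_2).
Here 2·5.6 + 3·5 = 26.2, giving x_1* = 6.2595 and x_2* = 9.3893.
Utility at the optimum: U(6.2595, 9.3893) = 18.7786.

V = 18.7786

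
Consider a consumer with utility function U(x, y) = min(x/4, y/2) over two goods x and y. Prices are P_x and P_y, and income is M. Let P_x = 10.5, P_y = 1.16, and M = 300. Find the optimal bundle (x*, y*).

x* = 27.0758, y* = 13.5379

Leontief preferences: the optimum is at the kink where x/4 = y/2, i.e. y = (1/2)·x.
Budget: P_x·x + P_y·(1/2)·x = M, so (4·P_x + 2·P_y)·x = 4·M.
Demand: x*(P_x,P_y,M) = 4·M/(4·P_x + 2·P_y), y* = 2·M/(4·P_x + 2·P_y).
Here 4·10.5 + 2·1.16 = 44.32, giving x* = 27.0758 and y* = 13.5379.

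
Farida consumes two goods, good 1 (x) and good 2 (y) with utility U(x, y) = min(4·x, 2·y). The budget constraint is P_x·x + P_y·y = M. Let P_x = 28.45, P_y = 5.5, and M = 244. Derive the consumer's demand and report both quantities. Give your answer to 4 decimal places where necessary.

x* = 6.185, y* = 12.3701

Leontief preferences: the optimum is at the kink where x/2 = y/4, i.e. y = 2·x.
Budget: P_x·x + P_y·2·x = M, so (2·P_x + 4·P_y)·x = 2·M.
Demand: x*(P_x,P_y,M) = 2·M/(2·P_x + 4·P_y), y* = 4·M/(2·P_x + 4·P_y).
Here 2·28.45 + 4·5.5 = 78.9, giving x* = 6.185 and y* = 12.3701.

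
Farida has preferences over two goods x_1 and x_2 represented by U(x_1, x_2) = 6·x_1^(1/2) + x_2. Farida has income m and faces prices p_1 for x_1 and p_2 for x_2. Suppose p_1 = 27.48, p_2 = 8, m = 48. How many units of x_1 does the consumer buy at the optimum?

x_1* = 0.7628

Set MRS = p_1/p_2: 3·x_1^(−1/2) = p_1/p_2.
Thus x_1* = (3·p_2/p_1)² — independent of m — with the rest of income spent on x_2.
Plugging in: x_1* = (3·8/27.48)² = 0.7628.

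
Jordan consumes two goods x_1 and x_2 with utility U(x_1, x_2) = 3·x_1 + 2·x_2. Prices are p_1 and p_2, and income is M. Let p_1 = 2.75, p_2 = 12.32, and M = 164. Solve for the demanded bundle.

Linear utility — the consumer picks whichever good has higher MU/price: 3/2.75 = 1.0909 vs 2/12.32 = 0.1623.
x_1 gives more utility per dollar, so spend all income on x_1: x_1* = M/p_1, x_2* = 0.
Numerically: x_1* = 59.6364, x_2* = 0.

x_1* = 59.6364, x_2* = 0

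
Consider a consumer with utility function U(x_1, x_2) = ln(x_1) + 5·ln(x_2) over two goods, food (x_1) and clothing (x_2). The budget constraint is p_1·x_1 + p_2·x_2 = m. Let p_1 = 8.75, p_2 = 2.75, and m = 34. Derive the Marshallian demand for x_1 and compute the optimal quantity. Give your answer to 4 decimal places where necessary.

x_1* = 0.6476

Tangency: MRS = (1/5)·x_2/x_1 = p_1/p_2.
So p_2·x_2 = 5·p_1·x_1; combined with the budget, a share 1/6 of income goes to x_1.
Demand: x_1*(p_1,p_2,m) = 1/6·m/p_1 and x_2* = 5/6·m/p_2.
At p_1=8.75, p_2=2.75, m=34: x_1* = 1/6·34/8.75 = 0.6476.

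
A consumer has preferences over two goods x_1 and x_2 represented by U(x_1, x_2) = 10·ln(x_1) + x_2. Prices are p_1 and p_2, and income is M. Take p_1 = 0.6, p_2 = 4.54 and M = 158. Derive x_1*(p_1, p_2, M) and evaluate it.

Set MRS = p_1/p_2: (10/x_1)/1 = p_1/p_2.
So x_1*(p_1,p_2) = 10·p_2/p_1, independent of income; and x_2* = (M − 10·p_2)/p_2.
At the given prices: x_1* = 10·4.54/0.6 = 75.6667.

x_1* = 75.6667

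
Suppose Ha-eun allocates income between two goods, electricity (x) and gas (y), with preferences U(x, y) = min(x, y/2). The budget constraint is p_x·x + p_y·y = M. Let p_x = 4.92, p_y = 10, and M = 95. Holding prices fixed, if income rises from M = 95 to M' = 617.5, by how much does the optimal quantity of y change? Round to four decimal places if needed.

Leontief preferences: the optimum is at the kink where x/1 = y/2, i.e. y = 2·x.
Budget: p_x·x + p_y·2·x = M, so (p_x + 2·p_y)·x = M.
Demand: x*(p_x,p_y,M) = M/(p_x + 2·p_y), y* = 2·M/(p_x + 2·p_y).
Here 4.92 + 2·10 = 24.92, giving y* = 7.6244.
At M' = 617.5: y* = 49.5586. Change: 49.5586 − 7.6244 = 41.9342.

Δy* = 41.9342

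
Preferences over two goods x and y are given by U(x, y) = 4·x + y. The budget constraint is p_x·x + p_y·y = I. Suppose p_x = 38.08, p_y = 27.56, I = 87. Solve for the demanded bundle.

x* = 2.2847, y* = 0

Perfect substitutes: compare marginal utility per dollar. 4/p_x vs 1/p_y → 0.105 vs 0.0363.
x gives more utility per dollar, so spend all income on x: x* = I/p_x, y* = 0.
Numerically: x* = 2.2847, y* = 0.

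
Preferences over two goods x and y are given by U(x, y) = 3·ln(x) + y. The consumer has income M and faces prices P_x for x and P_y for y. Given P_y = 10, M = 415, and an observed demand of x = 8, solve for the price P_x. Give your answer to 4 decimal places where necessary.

P_x = 3.75

MU_x = 3/x, MU_y = 1. Tangency: 3/x = P_x/P_y.
So x*(P_x,P_y) = 3·P_y/P_x, independent of income; and y* = (M − 3·P_y)/P_y.
Set x* = 8 in the demand function and solve for P_x: P_x = 3.75.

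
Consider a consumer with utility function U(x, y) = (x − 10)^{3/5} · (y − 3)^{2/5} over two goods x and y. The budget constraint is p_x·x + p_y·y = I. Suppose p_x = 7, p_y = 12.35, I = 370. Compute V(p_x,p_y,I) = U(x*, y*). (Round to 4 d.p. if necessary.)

V = 15.2708

Let x' = x−10, y' = y−3. MRS = (3/2)·y'/x' = p_x/p_y.
Substituting into the budget: x* = 10 + 0.6·(I − 10·p_x − 3·p_y)/p_x, and y* = 3 + 0.4·(…)/p_y.
Discretionary income = 370 − 10·7 − 3·12.35 = 262.95; x* = 10 + 0.6·262.95/7 = 32.5386; y* = 3 + 0.4·262.95/12.35 = 11.5166.
Utility at the optimum: U(32.5386, 11.5166) = 15.2708.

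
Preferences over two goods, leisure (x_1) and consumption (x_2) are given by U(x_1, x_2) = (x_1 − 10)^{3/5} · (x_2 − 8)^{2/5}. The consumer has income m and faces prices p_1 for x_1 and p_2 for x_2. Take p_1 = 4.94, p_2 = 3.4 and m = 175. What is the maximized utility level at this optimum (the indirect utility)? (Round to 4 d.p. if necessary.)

V = 11.8

MRS = (3/2)·(x_2−8)/(x_1−10). Tangency with p_1/p_2 gives x_2−8 = (2/3)·(p_1/p_2)·(x_1−10).
After buying the subsistence bundle (10, 8), a share 0.6 of the remaining income goes to x_1: x_1* = 10 + 0.6·(m − 10p_1 − 8p_2)/p_1.
Discretionary income = 175 − 10·4.94 − 8·3.4 = 98.4; x_1* = 10 + 0.6·98.4/4.94 = 21.9514; x_2* = 8 + 0.4·98.4/3.4 = 19.5765.
Utility at the optimum: U(21.9514, 19.5765) = 11.8.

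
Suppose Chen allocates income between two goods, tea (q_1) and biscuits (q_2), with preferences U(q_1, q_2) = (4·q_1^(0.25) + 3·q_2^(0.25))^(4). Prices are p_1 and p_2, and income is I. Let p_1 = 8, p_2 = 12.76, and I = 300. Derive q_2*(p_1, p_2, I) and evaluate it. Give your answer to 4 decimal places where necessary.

MU_q_1 ∝ 4·q_1^(-0.75), MU_q_2 ∝ 3·q_2^(-0.75), so MRS = (4/3)·(q_2/q_1)^(0.75) = p_1/p_2.
Hence q_2/q_1 = ((3/4)·p_1/p_2)^(1/(0.75)), i.e. raised to the 4/3 power.
Substitute q_2 = (q_2/q_1)·q_1 into the budget: q_1* = I/(p_1 + p_2·(q_2/q_1)).
Numerically q_2/q_1 = 0.365652, so q_1* = 300/(8 + 12.76·0.365652) = 23.686 and q_2* = 0.365652·23.686 = 8.6608.

q_2* = 8.6608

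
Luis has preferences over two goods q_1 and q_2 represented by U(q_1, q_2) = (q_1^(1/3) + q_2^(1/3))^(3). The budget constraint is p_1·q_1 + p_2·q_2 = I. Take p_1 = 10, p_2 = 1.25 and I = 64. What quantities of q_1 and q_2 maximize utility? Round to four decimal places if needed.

q_1* = 1.6717, q_2* = 37.8264

From the CES first-order condition, (q_2/q_1)^(2/3) = p_1/p_2.
Hence q_2/q_1 = (p_1/p_2)^(1/(2/3)), i.e. raised to the 1.5 power.
Substitute q_2 = (q_2/q_1)·q_1 into the budget: q_1* = I/(p_1 + p_2·(q_2/q_1)).
Numerically q_2/q_1 = 22.627417, so q_1* = 64/(10 + 1.25·22.627417) = 1.6717 and q_2* = 22.627417·1.6717 = 37.8264.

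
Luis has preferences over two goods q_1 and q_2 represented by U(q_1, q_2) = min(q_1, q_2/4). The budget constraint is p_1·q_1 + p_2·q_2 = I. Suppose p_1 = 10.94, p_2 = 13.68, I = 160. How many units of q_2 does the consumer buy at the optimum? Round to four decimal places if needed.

With perfect complements, no substitution: consume in ratio q_1:q_2 = 1:4.
Budget: p_1·q_1 + p_2·4·q_1 = I, so (p_1 + 4·p_2)·q_1 = I.
Demand: q_1*(p_1,p_2,I) = I/(p_1 + 4·p_2), q_2* = 4·I/(p_1 + 4·p_2).
Here 10.94 + 4·13.68 = 65.66, giving q_2* = 9.7472.

q_2* = 9.7472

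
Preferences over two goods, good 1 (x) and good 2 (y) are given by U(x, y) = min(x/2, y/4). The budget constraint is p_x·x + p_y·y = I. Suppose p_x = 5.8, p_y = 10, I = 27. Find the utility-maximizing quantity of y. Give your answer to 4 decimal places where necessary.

y* = 2.093

Leontief preferences: the optimum is at the kink where x/2 = y/4, i.e. y = 2·x.
Budget: p_x·x + p_y·2·x = I, so (2·p_x + 4·p_y)·x = 2·I.
Demand: x*(p_x,p_y,I) = 2·I/(2·p_x + 4·p_y), y* = 4·I/(2·p_x + 4·p_y).
Here 2·5.8 + 4·10 = 51.6, giving y* = 2.093.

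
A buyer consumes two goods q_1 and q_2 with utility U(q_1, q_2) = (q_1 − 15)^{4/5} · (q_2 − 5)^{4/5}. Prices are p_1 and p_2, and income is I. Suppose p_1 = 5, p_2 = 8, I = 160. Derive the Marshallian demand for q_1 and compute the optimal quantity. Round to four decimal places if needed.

q_1* = 19.5

MRS = (q_2−5)/(q_1−15). Tangency with p_1/p_2 gives q_2−5 = (p_1/p_2)·(q_1−15).
Substituting into the budget: q_1* = 15 + 0.5·(I − 15·p_1 − 5·p_2)/p_1, and q_2* = 5 + 0.5·(…)/p_2.
Discretionary income = 160 − 15·5 − 5·8 = 45; q_1* = 15 + 0.5·45/5 = 19.5.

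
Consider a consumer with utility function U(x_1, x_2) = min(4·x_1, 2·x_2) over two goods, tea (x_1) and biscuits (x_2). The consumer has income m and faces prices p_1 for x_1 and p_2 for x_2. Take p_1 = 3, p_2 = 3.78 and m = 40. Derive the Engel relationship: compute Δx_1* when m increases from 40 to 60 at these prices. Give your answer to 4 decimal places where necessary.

Demand: x_1*(p_1,p_2,m) = 2·m/(2·p_1 + 4·p_2), x_2* = 4·m/(2·p_1 + 4·p_2).
Here 2·3 + 4·3.78 = 21.12, giving x_1* = 3.7879.
At m' = 60: x_1* = 5.6818. Change: 5.6818 − 3.7879 = 1.8939.

Δx_1* = 1.8939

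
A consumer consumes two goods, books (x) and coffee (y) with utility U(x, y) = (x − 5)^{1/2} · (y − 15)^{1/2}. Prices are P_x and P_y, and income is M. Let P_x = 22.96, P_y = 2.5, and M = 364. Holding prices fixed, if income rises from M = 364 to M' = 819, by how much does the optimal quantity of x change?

Δx* = 9.9085

This is Cobb-Douglas in (x−5, y−15): tangency gives 0.5·P_y·(y−15) = 0.5·P_x·(x−5).
Substituting into the budget: x* = 5 + 0.5·(M − 5·P_x − 15·P_y)/P_x, and y* = 15 + 0.5·(…)/P_y.
Discretionary income = 364 − 5·22.96 − 15·2.5 = 211.7; x* = 5 + 0.5·211.7/22.96 = 9.6102.
At M' = 819: x* = 19.5187. Change: 19.5187 − 9.6102 = 9.9085.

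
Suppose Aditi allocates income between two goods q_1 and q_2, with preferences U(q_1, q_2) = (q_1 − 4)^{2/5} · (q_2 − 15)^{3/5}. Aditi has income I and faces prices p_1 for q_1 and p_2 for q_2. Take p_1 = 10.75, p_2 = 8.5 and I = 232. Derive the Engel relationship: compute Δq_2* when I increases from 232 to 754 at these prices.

This is Cobb-Douglas in (q_1−4, q_2−15): tangency gives 0.4·p_2·(q_2−15) = 0.6·p_1·(q_1−4).
After buying the subsistence bundle (4, 15), a share 0.4 of the remaining income goes to q_1: q_1* = 4 + 0.4·(I − 4p_1 − 15p_2)/p_1.
Discretionary income = 232 − 4·10.75 − 15·8.5 = 61.5; q_2* = 15 + 0.6·61.5/8.5 = 19.3412.
At I' = 754: q_2* = 56.1882. Change: 56.1882 − 19.3412 = 36.8471.

Δq_2* = 36.8471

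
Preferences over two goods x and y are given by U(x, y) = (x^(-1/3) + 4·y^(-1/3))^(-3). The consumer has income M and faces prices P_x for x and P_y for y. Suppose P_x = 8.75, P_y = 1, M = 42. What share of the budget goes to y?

From the CES first-order condition, (1/4)·(y/x)^(4/3) = P_x/P_y.
Solve for the ratio: y/x = [4·P_x/P_y]^(0.75).
With the ratio pinned down, the budget gives x* = M/(P_x + P_y·(y/x)) and y* = (y/x)·x*.
Numerically y/x = 14.389677, so x* = 42/(8.75 + 1·14.389677) = 1.8151 and y* = 14.389677·1.8151 = 26.1182.
Expenditure on y: 1·26.1182 = 26.1182; share = 0.6219.

share on y = 0.6219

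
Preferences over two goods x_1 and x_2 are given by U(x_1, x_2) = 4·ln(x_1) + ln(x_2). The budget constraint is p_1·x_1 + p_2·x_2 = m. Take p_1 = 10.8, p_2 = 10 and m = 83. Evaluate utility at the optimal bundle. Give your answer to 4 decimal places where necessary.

MU_x_1/MU_x_2 = (4·x_2)/(x_1); tangency sets this equal to p_1/p_2.
So 4·p_2·x_2 = p_1·x_1; combined with the budget, a share 0.8 of income goes to x_1.
Demand: x_1*(p_1,p_2,m) = 0.8·m/p_1 and x_2* = 0.2·m/p_2.
At p_1=10.8, p_2=10, m=83: x_1* = 0.8·83/10.8 = 6.1481, x_2* = 1.66.
Utility at the optimum: U(6.1481, 1.66) = 7.7714.

V = 7.7714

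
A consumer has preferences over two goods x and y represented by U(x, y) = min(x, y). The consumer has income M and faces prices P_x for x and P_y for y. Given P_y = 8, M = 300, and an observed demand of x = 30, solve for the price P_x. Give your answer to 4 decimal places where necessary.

Leontief preferences: the optimum is at the kink where x/1 = y/1, i.e. y = x.
Budget: P_x·x + P_y·x = M, so (P_x + P_y)·x = M.
Demand: x*(P_x,P_y,M) = M/(P_x + P_y), y* = M/(P_x + P_y).
Set x* = 30 in the demand function and solve for P_x: P_x = 2.

P_x = 2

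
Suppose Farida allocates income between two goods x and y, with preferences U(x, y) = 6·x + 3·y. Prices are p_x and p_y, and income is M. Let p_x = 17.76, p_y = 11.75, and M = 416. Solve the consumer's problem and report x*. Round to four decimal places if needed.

Numerically: x* = 23.4234, y* = 0.

x* = 23.4234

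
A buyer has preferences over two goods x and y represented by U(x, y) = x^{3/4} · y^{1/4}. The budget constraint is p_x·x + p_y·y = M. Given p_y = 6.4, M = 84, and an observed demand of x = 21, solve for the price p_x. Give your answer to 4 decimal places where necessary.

p_x = 3

MU_x/MU_y = (0.75·y)/(0.25·x); tangency sets this equal to p_x/p_y.
Rearranging, p_y·y = (1/3)·p_x·x. Substituting into the budget gives p_x·x·(1 + (1/3)) = M.
Demand: x*(p_x,p_y,M) = 0.75·M/p_x and y* = 0.25·M/p_y.
Set x* = 21 in the demand function and solve for p_x: p_x = 3.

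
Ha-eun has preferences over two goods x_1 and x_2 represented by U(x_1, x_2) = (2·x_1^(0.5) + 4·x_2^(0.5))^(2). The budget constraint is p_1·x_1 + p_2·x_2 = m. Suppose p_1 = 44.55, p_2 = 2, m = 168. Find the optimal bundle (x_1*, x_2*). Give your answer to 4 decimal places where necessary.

With the ratio pinned down, the budget gives x_1* = m/(p_1 + p_2·(x_2/x_1)) and x_2* = (x_2/x_1)·x_1*.
Numerically x_2/x_1 = 1984.7025, so x_1* = 168/(44.55 + 2·1984.7025) = 0.0419 and x_2* = 1984.7025·0.0419 = 83.0677.

x_1* = 0.0419, x_2* = 83.0677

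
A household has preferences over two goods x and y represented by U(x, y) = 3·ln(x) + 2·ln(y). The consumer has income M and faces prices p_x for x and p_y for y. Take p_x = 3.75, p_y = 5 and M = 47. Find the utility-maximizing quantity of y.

Tangency: MRS = (3/2)·y/x = p_x/p_y.
So 3·p_y·y = 2·p_x·x; combined with the budget, a share 0.6 of income goes to x.
Demand: x*(p_x,p_y,M) = 0.6·M/p_x and y* = 0.4·M/p_y.
At p_x=3.75, p_y=5, M=47: y* = 0.4·47/5 = 3.76.

y* = 3.76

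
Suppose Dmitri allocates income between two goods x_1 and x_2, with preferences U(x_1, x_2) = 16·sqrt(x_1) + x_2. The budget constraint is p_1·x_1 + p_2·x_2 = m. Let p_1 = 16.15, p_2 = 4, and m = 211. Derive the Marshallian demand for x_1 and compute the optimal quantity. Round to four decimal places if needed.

Plugging in: x_1* = (8·4/16.15)² = 3.926.

x_1* = 3.926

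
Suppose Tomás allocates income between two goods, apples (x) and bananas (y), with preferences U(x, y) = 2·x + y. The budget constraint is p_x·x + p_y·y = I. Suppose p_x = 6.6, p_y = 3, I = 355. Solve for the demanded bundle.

Linear utility — the consumer picks whichever good has higher MU/price: 2/6.6 = 0.303 vs 1/3 = 0.3333.
y gives more utility per dollar, so spend all income on y: y* = I/p_y, x* = 0.
Numerically: x* = 0, y* = 118.3333.

x* = 0, y* = 118.3333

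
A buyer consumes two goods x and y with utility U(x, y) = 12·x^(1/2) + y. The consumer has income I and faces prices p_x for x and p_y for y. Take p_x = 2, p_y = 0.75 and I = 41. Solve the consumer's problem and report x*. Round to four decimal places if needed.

Plugging in: x* = (6·0.75/2)² = 5.0625.

x* = 5.0625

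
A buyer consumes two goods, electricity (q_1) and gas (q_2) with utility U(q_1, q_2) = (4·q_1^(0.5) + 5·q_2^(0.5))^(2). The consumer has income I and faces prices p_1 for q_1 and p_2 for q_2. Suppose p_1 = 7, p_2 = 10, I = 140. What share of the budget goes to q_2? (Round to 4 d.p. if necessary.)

share on q_2 = 0.5224

MRS = MU_q_1/MU_q_2 = (4/5)·(q_2/q_1)^(0.5). Set equal to p_1/p_2.
Solve for the ratio: q_2/q_1 = [(5/4)·p_1/p_2]^(2).
Substitute q_2 = (q_2/q_1)·q_1 into the budget: q_1* = I/(p_1 + p_2·(q_2/q_1)).
Numerically q_2/q_1 = 0.765625, so q_1* = 140/(7 + 10·0.765625) = 9.5522 and q_2* = 0.765625·9.5522 = 7.3134.
Expenditure on q_2: 10·7.3134 = 73.1343; share = 0.5224.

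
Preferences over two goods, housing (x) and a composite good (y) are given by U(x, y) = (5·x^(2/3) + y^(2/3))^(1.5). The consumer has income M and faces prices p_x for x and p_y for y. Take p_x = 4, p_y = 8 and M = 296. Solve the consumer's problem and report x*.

x* = 73.8523

Substitute y = (y/x)·x into the budget: x* = M/(p_x + p_y·(y/x)).
Numerically y/x = 0.001, so x* = 296/(4 + 8·0.001) = 73.8523.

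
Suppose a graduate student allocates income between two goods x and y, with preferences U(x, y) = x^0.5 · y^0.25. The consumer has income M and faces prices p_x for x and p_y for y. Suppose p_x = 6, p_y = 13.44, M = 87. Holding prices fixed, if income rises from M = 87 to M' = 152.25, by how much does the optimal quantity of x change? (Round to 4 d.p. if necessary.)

Δx* = 7.25

MU_x/MU_y = (0.5·y)/(0.25·x); tangency sets this equal to p_x/p_y.
Rearranging, p_y·y = (1/2)·p_x·x. Substituting into the budget gives p_x·x·(1 + (1/2)) = M.
Demand: x*(p_x,p_y,M) = 2/3·M/p_x and y* = 1/3·M/p_y.
At p_x=6, p_y=13.44, M=87: x* = 2/3·87/6 = 9.6667.
At M' = 152.25: x* = 16.9167. Change: 16.9167 − 9.6667 = 7.25.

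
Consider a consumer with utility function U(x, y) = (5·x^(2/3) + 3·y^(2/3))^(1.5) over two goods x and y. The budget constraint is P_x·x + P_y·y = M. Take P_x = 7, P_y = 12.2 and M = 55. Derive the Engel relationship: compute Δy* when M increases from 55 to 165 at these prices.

From the CES first-order condition, (5/3)·(y/x)^(1/3) = P_x/P_y.
Solve for the ratio: y/x = [(3/5)·P_x/P_y]^(3).
Substitute y = (y/x)·x into the budget: x* = M/(P_x + P_y·(y/x)).
Numerically y/x = 0.040801, so x* = 55/(7 + 12.2·0.040801) = 7.3355 and y* = 0.040801·7.3355 = 0.2993.
At M' = 165: y* = 0.8979. Change: 0.8979 − 0.2993 = 0.5986.

Δy* = 0.5986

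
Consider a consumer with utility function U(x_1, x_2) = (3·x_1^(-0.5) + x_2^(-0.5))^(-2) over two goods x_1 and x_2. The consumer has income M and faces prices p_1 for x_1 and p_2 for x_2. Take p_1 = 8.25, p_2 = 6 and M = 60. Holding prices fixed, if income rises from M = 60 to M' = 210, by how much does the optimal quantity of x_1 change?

Δx_1* = 12.6938

MU_x_1 ∝ 3·x_1^(-1.5), MU_x_2 ∝ x_2^(-1.5), so MRS = 3·(x_2/x_1)^(1.5) = p_1/p_2.
Hence x_2/x_1 = ((1/3)·p_1/p_2)^(1/(1.5)), i.e. raised to the 2/3 power.
Substitute x_2 = (x_2/x_1)·x_1 into the budget: x_1* = M/(p_1 + p_2·(x_2/x_1)).
Numerically x_2/x_1 = 0.594458, so x_1* = 60/(8.25 + 6·0.594458) = 5.0775.
At M' = 210: x_1* = 17.7714. Change: 17.7714 − 5.0775 = 12.6938.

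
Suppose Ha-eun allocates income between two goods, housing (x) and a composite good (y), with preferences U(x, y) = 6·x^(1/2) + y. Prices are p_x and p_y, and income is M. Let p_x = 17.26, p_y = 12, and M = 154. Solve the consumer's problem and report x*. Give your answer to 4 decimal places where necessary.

x* = 4.3503

Set MRS = p_x/p_y: 3·x^(−1/2) = p_x/p_y.
Thus x* = (3·p_y/p_x)² — independent of M — with the rest of income spent on y.
Plugging in: x* = (3·12/17.26)² = 4.3503.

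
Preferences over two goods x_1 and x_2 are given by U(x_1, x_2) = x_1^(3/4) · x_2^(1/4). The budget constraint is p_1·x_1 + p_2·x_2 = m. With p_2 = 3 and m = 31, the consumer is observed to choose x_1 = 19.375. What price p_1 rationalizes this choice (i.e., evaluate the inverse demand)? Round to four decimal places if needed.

Tangency: MRS = 3·x_2/x_1 = p_1/p_2.
Rearranging, p_2·x_2 = (1/3)·p_1·x_1. Substituting into the budget gives p_1·x_1·(1 + (1/3)) = m.
Demand: x_1*(p_1,p_2,m) = 0.75·m/p_1 and x_2* = 0.25·m/p_2.
Set x_1* = 19.375 in the demand function and solve for p_1: p_1 = 1.2.

p_1 = 1.2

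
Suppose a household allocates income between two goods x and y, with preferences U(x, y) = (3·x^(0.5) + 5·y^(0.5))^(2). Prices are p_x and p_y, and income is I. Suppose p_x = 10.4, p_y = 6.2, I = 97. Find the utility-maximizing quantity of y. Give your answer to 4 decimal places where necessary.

MU_x ∝ 3·x^(-0.5), MU_y ∝ 5·y^(-0.5), so MRS = (3/5)·(y/x)^(0.5) = p_x/p_y.
Hence y/x = ((5/3)·p_x/p_y)^(1/(0.5)), i.e. raised to the 2 power.
With the ratio pinned down, the budget gives x* = I/(p_x + p_y·(y/x)) and y* = (y/x)·x*.
Numerically y/x = 7.815932, so x* = 97/(10.4 + 6.2·7.815932) = 1.648 and y* = 7.815932·1.648 = 12.8808.

y* = 12.8808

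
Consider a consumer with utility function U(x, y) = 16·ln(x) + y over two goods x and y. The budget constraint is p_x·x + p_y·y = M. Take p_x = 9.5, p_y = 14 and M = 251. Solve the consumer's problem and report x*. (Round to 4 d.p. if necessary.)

MU_x = 16/x, MU_y = 1. Tangency: 16/x = p_x/p_y.
So x*(p_x,p_y) = 16·p_y/p_x, independent of income; and y* = (M − 16·p_y)/p_y.
At the given prices: x* = 16·14/9.5 = 23.5789.

x* = 23.5789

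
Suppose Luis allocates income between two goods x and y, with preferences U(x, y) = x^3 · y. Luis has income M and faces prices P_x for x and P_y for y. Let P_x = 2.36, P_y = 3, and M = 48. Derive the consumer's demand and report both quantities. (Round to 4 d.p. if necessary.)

x* = 15.2542, y* = 4

MU_x/MU_y = (3·y)/(x); tangency sets this equal to P_x/P_y.
So 3·P_y·y = P_x·x; combined with the budget, a share 0.75 of income goes to x.
Demand: x*(P_x,P_y,M) = 0.75·M/P_x and y* = 0.25·M/P_y.
At P_x=2.36, P_y=3, M=48: x* = 0.75·48/2.36 = 15.2542, y* = 4.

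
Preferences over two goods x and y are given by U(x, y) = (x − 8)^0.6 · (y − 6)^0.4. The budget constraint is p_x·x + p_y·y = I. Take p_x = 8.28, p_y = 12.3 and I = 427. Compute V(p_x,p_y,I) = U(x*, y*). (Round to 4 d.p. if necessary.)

V = 15.0923

Let x' = x−8, y' = y−6. MRS = (3/2)·y'/x' = p_x/p_y.
Substituting into the budget: x* = 8 + 0.6·(I − 8·p_x − 6·p_y)/p_x, and y* = 6 + 0.4·(…)/p_y.
Discretionary income = 427 − 8·8.28 − 6·12.3 = 286.96; x* = 8 + 0.6·286.96/8.28 = 28.7942; y* = 6 + 0.4·286.96/12.3 = 15.332.
Utility at the optimum: U(28.7942, 15.332) = 15.0923.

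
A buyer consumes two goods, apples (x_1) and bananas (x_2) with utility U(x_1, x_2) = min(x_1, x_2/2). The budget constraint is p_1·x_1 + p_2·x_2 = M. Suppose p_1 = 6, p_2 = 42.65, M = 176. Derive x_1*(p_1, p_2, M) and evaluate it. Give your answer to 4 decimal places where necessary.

x_1* = 1.9277

Leontief preferences: the optimum is at the kink where x_1/1 = x_2/2, i.e. x_2 = 2·x_1.
Budget: p_1·x_1 + p_2·2·x_1 = M, so (p_1 + 2·p_2)·x_1 = M.
Demand: x_1*(p_1,p_2,M) = M/(p_1 + 2·p_2), x_2* = 2·M/(p_1 + 2·p_2).
Here 6 + 2·42.65 = 91.3, giving x_1* = 1.9277.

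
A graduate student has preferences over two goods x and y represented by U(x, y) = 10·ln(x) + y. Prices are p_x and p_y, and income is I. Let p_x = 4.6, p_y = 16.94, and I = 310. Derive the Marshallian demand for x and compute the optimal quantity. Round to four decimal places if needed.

x* = 36.8261

MU_x = 10/x, MU_y = 1. Tangency: 10/x = p_x/p_y.
So x*(p_x,p_y) = 10·p_y/p_x, independent of income; and y* = (I − 10·p_y)/p_y.
At the given prices: x* = 10·16.94/4.6 = 36.8261.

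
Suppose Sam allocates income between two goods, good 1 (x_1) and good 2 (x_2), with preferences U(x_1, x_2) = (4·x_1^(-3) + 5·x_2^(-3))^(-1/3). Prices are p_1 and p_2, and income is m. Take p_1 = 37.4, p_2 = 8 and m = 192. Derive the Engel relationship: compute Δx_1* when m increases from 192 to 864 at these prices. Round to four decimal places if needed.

Δx_1* = 13.4836

Numerically x_2/x_1 = 1.554794, so x_1* = 192/(37.4 + 8·1.554794) = 3.8525.
At m' = 864: x_1* = 17.336. Change: 17.336 − 3.8525 = 13.4836.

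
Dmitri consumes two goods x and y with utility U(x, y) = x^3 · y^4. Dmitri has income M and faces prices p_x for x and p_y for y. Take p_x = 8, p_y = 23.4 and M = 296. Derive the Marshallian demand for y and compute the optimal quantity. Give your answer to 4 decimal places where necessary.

y* = 7.2283

Demand: x*(p_x,p_y,M) = 3/7·M/p_x and y* = 4/7·M/p_y.
At p_x=8, p_y=23.4, M=296: y* = 4/7·296/23.4 = 7.2283.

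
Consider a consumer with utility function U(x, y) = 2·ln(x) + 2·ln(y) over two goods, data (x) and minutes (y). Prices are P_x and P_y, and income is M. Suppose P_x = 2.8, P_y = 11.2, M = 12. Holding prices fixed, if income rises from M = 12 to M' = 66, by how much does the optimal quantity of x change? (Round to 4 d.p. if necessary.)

Δx* = 9.6429

At P_x=2.8, P_y=11.2, M=12: x* = 0.5·12/2.8 = 2.1429.
At M' = 66: x* = 11.7857. Change: 11.7857 − 2.1429 = 9.6429.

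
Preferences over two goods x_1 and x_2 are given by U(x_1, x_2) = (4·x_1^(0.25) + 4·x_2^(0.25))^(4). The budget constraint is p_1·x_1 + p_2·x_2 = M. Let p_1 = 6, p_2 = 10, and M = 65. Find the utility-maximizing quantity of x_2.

MRS = MU_x_1/MU_x_2 = (x_2/x_1)^(0.75). Set equal to p_1/p_2.
Solve for the ratio: x_2/x_1 = [p_1/p_2]^(4/3).
Substitute x_2 = (x_2/x_1)·x_1 into the budget: x_1* = M/(p_1 + p_2·(x_2/x_1)).
Numerically x_2/x_1 = 0.50606, so x_1* = 65/(6 + 10·0.50606) = 5.8767 and x_2* = 0.50606·5.8767 = 2.974.

x_2* = 2.974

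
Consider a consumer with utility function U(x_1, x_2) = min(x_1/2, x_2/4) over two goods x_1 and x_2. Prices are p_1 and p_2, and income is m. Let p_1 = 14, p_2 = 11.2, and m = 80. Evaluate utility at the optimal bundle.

With perfect complements, no substitution: consume in ratio x_1:x_2 = 2:4.
Budget: p_1·x_1 + p_2·2·x_1 = m, so (2·p_1 + 4·p_2)·x_1 = 2·m.
Demand: x_1*(p_1,p_2,m) = 2·m/(2·p_1 + 4·p_2), x_2* = 4·m/(2·p_1 + 4·p_2).
Here 2·14 + 4·11.2 = 72.8, giving x_1* = 2.1978 and x_2* = 4.3956.
Utility at the optimum: U(2.1978, 4.3956) = 1.0989.

V = 1.0989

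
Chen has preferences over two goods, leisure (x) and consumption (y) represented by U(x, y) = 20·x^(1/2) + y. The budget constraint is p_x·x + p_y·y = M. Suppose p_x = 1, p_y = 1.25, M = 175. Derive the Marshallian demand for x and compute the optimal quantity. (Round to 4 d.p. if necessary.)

MU_x = 10/√x, MU_y = 1. Tangency: 10/√x = p_x/p_y.
Thus x* = (10·p_y/p_x)² — independent of M — with the rest of income spent on y.
Plugging in: x* = (10·1.25/1)² = 156.25.

x* = 156.25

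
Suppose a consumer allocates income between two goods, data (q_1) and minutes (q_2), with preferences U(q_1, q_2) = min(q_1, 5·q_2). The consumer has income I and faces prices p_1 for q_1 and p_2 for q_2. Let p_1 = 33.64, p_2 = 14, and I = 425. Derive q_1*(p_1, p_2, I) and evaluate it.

q_1* = 11.663

Leontief preferences: the optimum is at the kink where q_1/5 = q_2/1, i.e. q_2 = (1/5)·q_1.
Budget: p_1·q_1 + p_2·(1/5)·q_1 = I, so (5·p_1 + p_2)·q_1 = 5·I.
Demand: q_1*(p_1,p_2,I) = 5·I/(5·p_1 + p_2), q_2* = I/(5·p_1 + p_2).
Here 5·33.64 + 14 = 182.2, giving q_1* = 11.663.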